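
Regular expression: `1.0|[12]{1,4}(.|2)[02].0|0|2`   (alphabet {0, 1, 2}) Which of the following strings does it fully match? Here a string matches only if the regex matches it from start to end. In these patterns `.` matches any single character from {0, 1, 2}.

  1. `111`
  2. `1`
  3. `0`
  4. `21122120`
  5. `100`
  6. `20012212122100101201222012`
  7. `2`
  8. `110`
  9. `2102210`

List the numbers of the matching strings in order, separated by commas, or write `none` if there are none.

3, 5, 7, 8

1. `111` → no match
2. `1` → no match
3. `0` → match
4. `21122120` → no match
5. `100` → match
6 → no match
7. `2` → match
8. `110` → match
9. `2102210` → no match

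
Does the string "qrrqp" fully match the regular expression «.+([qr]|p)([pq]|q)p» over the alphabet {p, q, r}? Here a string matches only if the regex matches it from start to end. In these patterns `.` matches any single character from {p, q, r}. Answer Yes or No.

Yes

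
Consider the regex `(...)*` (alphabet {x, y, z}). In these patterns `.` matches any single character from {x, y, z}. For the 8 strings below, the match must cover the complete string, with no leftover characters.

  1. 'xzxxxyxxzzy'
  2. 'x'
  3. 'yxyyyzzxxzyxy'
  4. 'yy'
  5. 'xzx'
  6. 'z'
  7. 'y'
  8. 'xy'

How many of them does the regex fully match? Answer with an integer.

1

1 → no match
2 → no match
3 → no match
4 → no match
5 → match
6 → no match
7 → no match
8 → no match
Total matched: 1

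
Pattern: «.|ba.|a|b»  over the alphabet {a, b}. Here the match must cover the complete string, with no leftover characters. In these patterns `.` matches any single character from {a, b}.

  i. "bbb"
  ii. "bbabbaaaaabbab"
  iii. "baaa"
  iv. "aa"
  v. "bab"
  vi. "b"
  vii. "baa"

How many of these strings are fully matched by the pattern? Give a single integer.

3

i. "bbb" → no match
ii → no match
iii. "baaa" → no match
iv. "aa" → no match
v. "bab" → match
vi. "b" → match
vii. "baa" → match
Total matched: 3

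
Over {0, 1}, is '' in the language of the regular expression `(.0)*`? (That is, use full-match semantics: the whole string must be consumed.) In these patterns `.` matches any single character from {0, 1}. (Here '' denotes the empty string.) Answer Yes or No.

Yes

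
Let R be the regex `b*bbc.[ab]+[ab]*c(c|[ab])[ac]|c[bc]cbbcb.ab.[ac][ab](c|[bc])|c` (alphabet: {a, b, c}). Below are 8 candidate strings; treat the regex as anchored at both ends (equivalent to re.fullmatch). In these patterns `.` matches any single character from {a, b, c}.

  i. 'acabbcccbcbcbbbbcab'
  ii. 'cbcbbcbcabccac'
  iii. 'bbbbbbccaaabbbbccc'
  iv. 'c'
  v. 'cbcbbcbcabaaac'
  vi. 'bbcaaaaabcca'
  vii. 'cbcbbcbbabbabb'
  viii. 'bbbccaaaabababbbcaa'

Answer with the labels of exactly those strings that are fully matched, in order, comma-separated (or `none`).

i → no match
ii → match
iii → match
iv → match
v → match
vi → match
vii → match
viii → match

ii, iii, iv, v, vi, vii, viii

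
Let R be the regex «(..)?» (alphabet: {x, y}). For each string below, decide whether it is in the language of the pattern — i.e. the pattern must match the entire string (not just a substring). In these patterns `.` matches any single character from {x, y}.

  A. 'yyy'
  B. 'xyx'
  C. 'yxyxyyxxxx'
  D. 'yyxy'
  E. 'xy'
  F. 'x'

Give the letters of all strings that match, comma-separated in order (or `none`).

A → no match
B → no match
C → no match
D → no match
E → match
F → no match

E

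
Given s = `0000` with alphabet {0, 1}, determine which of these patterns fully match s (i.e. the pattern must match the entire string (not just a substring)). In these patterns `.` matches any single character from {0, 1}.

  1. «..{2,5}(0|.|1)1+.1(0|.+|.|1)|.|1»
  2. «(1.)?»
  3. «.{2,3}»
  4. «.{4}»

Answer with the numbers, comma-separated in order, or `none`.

1 → no match
2 → no match
3 → no match
4 → match

4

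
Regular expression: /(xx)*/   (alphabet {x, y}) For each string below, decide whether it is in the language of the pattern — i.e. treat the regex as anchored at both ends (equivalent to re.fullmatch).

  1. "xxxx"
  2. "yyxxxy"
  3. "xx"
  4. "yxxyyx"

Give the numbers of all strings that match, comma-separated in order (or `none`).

1, 3

1 → match
2 → no match
3 → match
4 → no match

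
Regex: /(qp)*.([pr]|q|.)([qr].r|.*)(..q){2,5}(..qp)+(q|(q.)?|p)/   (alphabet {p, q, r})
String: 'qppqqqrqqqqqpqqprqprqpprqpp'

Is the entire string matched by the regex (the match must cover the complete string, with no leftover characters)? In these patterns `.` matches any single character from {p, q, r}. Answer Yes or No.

Yes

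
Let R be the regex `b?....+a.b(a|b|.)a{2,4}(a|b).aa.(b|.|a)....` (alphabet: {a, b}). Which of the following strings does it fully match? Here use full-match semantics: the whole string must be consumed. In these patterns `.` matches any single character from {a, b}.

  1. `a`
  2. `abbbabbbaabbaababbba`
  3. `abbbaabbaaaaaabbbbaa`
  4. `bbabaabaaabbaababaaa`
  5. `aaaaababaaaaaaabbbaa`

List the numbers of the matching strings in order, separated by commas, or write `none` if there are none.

1 → no match
2 → match
3 → match
4 → match
5 → no match

2, 3, 4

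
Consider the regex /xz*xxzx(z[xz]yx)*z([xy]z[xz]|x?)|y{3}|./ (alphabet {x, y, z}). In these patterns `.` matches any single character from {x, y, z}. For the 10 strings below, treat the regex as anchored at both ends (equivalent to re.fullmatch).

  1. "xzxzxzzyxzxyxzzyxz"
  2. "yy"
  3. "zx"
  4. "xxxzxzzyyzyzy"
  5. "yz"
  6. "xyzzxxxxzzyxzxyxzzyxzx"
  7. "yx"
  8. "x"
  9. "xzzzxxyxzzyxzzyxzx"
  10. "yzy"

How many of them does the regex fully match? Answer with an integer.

1 → no match
2 → no match
3 → no match
4 → no match
5 → no match
6 → no match
7 → no match
8 → match
9 → no match
10 → no match
Total matched: 1

1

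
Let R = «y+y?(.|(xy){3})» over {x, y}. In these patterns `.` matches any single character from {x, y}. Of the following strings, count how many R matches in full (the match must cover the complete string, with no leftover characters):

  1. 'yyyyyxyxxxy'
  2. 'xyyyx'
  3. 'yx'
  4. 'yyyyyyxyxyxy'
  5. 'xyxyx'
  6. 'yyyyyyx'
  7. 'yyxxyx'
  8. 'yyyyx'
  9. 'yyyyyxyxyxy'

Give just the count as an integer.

5

1. 'yyyyyxyxxxy' → no match
2. 'xyyyx' → no match — must start with 'y'
3. 'yx' → match
4. 'yyyyyyxyxyxy' → match
5. 'xyxyx' → no match — must start with 'y'
6. 'yyyyyyx' → match
7. 'yyxxyx' → no match
8. 'yyyyx' → match
9. 'yyyyyxyxyxy' → match
Total matched: 5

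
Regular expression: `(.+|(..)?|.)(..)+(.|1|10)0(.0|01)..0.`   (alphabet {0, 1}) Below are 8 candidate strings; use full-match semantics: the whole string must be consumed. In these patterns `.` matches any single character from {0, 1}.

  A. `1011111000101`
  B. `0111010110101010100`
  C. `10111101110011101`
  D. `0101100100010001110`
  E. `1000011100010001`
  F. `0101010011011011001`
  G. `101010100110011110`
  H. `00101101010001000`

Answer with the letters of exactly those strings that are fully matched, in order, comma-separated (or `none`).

A → no match
B → no match
C → match
D → no match
E → match
F → no match
G → no match
H → match

C, E, H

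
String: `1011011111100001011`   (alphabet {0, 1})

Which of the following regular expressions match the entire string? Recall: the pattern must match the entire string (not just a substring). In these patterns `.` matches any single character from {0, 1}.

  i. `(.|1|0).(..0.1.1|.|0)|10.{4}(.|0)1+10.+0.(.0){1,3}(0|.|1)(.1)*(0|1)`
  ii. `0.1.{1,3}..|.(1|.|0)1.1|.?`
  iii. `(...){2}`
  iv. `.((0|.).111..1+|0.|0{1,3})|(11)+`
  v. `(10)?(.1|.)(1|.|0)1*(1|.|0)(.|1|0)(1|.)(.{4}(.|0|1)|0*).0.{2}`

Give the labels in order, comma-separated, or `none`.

i, v

i → match
ii → no match
iii → no match
iv → no match
v → match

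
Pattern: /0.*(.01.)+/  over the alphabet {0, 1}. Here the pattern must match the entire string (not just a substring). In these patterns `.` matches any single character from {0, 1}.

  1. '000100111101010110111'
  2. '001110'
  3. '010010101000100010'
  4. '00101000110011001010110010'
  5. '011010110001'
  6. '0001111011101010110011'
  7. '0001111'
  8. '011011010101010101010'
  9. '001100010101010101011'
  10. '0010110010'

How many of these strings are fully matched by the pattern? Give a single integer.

1 → no match
2 → no match
3 → match
4 → match
5 → no match
6 → match
7 → no match
8 → match
9 → match
10 → match
Total matched: 6

6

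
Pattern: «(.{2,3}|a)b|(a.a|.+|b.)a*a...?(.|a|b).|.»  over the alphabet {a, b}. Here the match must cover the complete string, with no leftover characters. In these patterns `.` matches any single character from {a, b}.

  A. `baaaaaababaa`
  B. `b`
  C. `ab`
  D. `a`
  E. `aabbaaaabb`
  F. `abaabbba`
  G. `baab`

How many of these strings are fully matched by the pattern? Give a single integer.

7

A → match
B → match
C → match
D → match
E → match
F → match
G → match
Total matched: 7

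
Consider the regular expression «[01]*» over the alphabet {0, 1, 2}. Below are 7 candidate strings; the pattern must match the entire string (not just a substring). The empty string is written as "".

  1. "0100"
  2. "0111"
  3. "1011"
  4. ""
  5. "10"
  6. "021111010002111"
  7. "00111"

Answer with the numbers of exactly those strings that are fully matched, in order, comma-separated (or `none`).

1, 2, 3, 4, 5, 7

1. "0100" → match
2. "0111" → match
3. "1011" → match
4. "" → match
5. "10" → match
6 → no match
7. "00111" → match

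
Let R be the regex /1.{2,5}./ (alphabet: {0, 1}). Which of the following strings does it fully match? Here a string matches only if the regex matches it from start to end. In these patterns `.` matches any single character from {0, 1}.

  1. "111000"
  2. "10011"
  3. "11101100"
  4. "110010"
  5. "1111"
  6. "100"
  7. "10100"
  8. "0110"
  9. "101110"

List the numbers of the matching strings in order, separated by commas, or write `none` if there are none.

1, 2, 4, 5, 7, 9

1 → match
2 → match
3 → no match
4 → match
5 → match
6 → no match
7 → match
8 → no match — must start with "1"
9 → match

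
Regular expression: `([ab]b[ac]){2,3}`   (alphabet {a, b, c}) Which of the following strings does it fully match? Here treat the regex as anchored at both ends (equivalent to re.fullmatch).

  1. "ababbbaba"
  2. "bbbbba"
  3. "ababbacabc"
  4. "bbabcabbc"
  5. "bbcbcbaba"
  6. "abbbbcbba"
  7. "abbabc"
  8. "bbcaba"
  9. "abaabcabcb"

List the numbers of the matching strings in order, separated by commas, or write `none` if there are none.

1. "ababbbaba" → no match
2. "bbbbba" → no match
3. "ababbacabc" → no match
4. "bbabcabbc" → no match
5. "bbcbcbaba" → no match
6. "abbbbcbba" → no match
7. "abbabc" → no match
8. "bbcaba" → match
9. "abaabcabcb" → no match

8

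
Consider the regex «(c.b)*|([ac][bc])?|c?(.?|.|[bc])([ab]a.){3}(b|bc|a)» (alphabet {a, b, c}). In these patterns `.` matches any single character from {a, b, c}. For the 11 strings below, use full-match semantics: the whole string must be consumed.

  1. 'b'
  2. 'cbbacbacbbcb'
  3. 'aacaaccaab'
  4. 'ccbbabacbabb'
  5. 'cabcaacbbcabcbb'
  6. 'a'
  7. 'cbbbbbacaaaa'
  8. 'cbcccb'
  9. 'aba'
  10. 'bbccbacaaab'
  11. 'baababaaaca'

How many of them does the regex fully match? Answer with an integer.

1 → no match
2 → no match
3 → no match
4 → no match
5 → no match
6 → no match
7 → no match
8 → no match
9 → no match
10 → no match
11 → no match
Total matched: 0

0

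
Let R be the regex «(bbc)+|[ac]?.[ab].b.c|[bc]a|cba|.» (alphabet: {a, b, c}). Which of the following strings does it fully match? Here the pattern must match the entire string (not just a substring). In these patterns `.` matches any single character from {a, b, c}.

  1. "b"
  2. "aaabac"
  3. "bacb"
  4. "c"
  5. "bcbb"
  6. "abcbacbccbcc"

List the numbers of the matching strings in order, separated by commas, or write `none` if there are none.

1, 2, 4

1 → match
2 → match
3 → no match
4 → match
5 → no match
6 → no match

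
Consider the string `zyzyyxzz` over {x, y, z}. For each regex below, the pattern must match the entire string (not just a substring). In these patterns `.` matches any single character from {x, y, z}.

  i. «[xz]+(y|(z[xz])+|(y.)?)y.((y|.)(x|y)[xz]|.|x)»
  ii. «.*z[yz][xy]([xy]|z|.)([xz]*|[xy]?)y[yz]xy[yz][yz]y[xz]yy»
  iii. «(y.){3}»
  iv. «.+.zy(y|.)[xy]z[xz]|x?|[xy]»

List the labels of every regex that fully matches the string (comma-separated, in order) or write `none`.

iv

i → no match
ii → no match — must end with `yy`
iii → no match — must start with `y`
iv → match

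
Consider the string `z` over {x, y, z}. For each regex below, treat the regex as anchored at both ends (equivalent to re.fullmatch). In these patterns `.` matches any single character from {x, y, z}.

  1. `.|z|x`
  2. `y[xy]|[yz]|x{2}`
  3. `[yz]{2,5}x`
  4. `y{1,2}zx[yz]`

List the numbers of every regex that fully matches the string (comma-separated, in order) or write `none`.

1 → match
2 → match
3 → no match — must end with `x`
4 → no match — must start with `y`

1, 2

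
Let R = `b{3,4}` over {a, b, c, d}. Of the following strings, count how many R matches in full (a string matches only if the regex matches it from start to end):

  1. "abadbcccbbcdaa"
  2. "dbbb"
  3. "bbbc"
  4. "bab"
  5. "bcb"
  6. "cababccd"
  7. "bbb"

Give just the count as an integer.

1 → no match — must start with "b"
2 → no match — must start with "b"
3 → no match — must end with "b"
4 → no match
5 → no match
6 → no match — must start with "b"
7 → match
Total matched: 1

1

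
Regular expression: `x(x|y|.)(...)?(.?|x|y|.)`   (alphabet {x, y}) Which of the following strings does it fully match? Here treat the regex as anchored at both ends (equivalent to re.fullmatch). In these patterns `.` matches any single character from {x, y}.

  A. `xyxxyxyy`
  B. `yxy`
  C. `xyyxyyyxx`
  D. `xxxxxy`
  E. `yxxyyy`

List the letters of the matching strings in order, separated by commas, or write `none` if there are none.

A. `xyxxyxyy` → no match
B. `yxy` → no match — must start with `x`
C. `xyyxyyyxx` → no match
D. `xxxxxy` → match
E. `yxxyyy` → no match — must start with `x`

D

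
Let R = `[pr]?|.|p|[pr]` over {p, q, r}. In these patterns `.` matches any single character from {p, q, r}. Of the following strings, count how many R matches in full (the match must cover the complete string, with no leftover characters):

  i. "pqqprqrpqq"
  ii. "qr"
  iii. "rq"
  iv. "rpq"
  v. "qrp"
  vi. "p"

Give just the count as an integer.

1

i. "pqqprqrpqq" → no match
ii. "qr" → no match
iii. "rq" → no match
iv. "rpq" → no match
v. "qrp" → no match
vi. "p" → match
Total matched: 1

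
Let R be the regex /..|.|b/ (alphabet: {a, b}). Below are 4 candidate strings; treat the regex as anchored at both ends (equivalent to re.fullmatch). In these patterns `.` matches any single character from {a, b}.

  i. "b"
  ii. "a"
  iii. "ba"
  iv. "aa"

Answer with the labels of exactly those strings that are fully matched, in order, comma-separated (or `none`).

i → match
ii → match
iii → match
iv → match

i, ii, iii, iv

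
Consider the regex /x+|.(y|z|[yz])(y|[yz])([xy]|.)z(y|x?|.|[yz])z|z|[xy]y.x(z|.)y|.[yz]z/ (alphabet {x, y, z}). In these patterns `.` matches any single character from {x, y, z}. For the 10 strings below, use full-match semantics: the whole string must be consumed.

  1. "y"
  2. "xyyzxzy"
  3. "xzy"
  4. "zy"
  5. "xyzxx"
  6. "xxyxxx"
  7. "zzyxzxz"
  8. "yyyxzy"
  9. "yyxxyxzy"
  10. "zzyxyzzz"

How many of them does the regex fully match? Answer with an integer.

1 → no match
2 → no match
3 → no match
4 → no match
5 → no match
6 → no match
7 → match
8 → match
9 → no match
10 → no match
Total matched: 2

2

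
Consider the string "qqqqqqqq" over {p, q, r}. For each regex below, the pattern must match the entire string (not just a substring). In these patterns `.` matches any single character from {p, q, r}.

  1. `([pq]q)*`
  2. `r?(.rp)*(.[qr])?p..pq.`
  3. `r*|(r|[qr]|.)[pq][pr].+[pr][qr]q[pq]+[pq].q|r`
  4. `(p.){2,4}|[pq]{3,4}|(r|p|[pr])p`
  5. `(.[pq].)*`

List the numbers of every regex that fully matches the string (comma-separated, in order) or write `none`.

1

1 → match
2 → no match
3 → no match
4 → no match
5 → no match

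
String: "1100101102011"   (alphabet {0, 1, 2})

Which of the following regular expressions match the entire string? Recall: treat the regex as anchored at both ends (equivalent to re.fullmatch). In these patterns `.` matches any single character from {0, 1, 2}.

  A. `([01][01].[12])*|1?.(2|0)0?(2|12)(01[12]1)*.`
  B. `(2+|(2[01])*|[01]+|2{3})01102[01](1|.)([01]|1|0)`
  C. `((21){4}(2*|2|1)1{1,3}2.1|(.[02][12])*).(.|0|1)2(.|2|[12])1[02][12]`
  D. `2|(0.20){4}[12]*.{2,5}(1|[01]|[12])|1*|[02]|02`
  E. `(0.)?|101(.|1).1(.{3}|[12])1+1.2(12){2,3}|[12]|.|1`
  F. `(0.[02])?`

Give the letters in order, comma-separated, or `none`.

A → no match
B → match
C → no match
D → no match
E → no match
F → no match

B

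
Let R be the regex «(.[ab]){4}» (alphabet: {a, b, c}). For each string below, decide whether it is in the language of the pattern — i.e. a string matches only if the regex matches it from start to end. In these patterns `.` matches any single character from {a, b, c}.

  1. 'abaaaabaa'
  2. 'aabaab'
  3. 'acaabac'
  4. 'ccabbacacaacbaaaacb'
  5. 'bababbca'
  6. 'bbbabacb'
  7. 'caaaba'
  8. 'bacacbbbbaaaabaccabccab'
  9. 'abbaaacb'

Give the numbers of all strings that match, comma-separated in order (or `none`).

1 → no match
2 → no match
3 → no match
4 → no match
5 → match
6 → match
7 → no match
8 → no match
9 → match

5, 6, 9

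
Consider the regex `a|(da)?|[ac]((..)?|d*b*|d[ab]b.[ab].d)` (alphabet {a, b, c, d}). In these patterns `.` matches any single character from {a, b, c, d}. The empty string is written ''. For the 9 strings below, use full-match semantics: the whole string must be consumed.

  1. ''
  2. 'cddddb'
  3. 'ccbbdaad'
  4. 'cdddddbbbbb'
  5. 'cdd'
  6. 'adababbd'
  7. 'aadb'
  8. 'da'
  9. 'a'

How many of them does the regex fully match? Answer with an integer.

1 → match
2 → match
3 → no match
4 → match
5 → match
6 → match
7 → no match
8 → match
9 → match
Total matched: 7

7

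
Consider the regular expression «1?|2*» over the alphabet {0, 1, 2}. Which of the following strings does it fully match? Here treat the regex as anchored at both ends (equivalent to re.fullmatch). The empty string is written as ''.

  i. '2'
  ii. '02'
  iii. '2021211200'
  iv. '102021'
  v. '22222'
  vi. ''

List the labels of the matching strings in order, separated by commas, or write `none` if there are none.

i, v, vi

i → match
ii → no match
iii → no match
iv → no match
v → match
vi → match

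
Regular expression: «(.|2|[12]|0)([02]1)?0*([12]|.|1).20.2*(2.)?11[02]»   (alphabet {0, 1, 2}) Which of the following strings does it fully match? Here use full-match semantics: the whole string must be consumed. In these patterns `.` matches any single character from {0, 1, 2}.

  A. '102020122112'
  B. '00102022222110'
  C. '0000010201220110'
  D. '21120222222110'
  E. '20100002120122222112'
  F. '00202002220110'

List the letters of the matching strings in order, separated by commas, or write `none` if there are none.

A, B, C, D, E, F

A → match
B → match
C → match
D → match
E → match
F → match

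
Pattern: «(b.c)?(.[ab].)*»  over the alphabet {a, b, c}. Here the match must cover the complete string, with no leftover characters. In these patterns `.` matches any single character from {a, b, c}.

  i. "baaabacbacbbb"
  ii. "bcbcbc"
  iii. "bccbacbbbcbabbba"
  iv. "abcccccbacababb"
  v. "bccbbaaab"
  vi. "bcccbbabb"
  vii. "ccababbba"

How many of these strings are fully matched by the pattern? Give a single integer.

i → no match
ii. "bcbcbc" → no match
iii → no match
iv → no match
v. "bccbbaaab" → match
vi. "bcccbbabb" → match
vii. "ccababbba" → no match
Total matched: 2

2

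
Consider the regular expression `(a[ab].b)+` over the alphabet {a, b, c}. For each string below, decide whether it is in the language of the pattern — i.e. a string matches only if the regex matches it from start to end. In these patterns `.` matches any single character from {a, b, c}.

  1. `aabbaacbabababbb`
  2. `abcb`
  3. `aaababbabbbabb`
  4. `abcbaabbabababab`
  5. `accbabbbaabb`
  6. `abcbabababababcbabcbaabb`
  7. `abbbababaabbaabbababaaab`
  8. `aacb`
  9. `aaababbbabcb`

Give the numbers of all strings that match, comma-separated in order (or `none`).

1 → match
2 → match
3 → no match
4 → match
5 → no match
6 → match
7 → match
8 → match
9 → match

1, 2, 4, 6, 7, 8, 9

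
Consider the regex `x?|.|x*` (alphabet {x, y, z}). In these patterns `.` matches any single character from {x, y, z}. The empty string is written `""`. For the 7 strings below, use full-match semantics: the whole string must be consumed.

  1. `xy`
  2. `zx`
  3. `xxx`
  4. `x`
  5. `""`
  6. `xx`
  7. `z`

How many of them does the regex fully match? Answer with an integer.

1. `xy` → no match
2. `zx` → no match
3. `xxx` → match
4. `x` → match
5. `""` → match
6. `xx` → match
7. `z` → match
Total matched: 5

5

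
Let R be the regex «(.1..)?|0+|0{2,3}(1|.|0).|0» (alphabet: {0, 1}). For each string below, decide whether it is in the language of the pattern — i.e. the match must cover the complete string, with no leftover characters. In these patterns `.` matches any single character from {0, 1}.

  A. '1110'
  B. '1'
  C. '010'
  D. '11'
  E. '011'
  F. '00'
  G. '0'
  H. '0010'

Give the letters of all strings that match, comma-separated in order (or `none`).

A, F, G, H

A. '1110' → match
B. '1' → no match
C. '010' → no match
D. '11' → no match
E. '011' → no match
F. '00' → match
G. '0' → match
H. '0010' → match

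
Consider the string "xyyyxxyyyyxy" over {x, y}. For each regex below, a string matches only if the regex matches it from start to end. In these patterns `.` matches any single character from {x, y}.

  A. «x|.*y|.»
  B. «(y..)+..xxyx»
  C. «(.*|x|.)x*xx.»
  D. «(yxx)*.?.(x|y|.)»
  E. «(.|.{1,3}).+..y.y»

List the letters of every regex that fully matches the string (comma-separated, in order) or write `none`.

A → match
B → no match — must start with "y"
C → no match
D → no match
E → match

A, E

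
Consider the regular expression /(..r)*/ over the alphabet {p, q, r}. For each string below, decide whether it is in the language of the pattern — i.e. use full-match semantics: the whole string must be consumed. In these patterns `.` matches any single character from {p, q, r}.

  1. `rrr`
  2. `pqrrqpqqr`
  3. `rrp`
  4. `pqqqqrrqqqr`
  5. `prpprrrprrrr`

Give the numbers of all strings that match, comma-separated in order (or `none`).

1

1 → match
2 → no match
3 → no match
4 → no match
5 → no match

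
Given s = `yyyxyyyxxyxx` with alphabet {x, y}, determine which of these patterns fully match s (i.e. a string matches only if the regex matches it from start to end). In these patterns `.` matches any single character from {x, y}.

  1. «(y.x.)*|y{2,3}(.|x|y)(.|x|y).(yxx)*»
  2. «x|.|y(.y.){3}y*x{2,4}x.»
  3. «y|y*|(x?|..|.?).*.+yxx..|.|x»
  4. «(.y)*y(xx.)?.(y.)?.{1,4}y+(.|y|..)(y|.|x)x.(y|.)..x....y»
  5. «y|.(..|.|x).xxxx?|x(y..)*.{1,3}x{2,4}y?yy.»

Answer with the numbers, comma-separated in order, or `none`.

1 → match
2 → no match
3 → no match
4 → no match — must end with `y`
5 → no match

1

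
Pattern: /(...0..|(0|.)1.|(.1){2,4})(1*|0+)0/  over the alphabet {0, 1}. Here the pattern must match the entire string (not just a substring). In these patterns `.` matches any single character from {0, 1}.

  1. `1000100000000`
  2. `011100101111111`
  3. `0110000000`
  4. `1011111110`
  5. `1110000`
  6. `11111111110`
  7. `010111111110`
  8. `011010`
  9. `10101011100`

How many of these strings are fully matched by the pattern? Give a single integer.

5

1 → match
2 → no match — must end with `0`
3 → match
4 → no match
5 → match
6 → match
7 → match
8 → no match
9 → no match
Total matched: 5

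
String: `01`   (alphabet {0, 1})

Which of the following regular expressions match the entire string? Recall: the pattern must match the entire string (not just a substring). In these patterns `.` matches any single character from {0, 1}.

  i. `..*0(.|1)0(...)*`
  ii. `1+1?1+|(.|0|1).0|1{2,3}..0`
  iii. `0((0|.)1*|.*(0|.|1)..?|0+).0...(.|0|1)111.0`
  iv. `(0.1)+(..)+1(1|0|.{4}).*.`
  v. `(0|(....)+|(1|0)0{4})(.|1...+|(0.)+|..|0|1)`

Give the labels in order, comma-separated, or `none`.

i → no match
ii → no match
iii → no match — must end with `0`
iv → no match
v → match

v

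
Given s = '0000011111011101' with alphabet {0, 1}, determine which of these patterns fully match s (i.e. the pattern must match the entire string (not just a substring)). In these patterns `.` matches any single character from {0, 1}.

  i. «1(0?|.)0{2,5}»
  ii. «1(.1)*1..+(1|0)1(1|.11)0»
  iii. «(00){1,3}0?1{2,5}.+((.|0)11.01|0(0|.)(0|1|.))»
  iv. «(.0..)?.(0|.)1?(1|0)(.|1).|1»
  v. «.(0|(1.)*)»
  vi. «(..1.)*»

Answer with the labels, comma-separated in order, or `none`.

i → no match — must start with '1'
ii → no match — must start with '1'
iii → match
iv → no match
v → no match
vi → no match

iii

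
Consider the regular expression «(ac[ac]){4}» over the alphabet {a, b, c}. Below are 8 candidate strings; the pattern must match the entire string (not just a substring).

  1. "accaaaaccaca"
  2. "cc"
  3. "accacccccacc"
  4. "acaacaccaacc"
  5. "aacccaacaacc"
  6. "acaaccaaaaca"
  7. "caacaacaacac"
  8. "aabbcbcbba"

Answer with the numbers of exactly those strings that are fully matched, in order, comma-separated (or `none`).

none

1 → no match
2 → no match — must start with "ac"
3 → no match
4 → no match
5 → no match — must start with "ac"
6 → no match
7 → no match — must start with "ac"
8 → no match — must start with "ac"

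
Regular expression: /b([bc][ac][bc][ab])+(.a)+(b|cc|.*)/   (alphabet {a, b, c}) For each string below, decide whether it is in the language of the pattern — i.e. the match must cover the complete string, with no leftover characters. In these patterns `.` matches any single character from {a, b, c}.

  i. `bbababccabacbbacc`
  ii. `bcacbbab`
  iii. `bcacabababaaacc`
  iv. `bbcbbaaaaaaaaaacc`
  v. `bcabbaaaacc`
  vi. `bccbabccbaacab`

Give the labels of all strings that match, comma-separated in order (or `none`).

i → match
ii → match
iii → match
iv → match
v → match
vi → match

i, ii, iii, iv, v, vi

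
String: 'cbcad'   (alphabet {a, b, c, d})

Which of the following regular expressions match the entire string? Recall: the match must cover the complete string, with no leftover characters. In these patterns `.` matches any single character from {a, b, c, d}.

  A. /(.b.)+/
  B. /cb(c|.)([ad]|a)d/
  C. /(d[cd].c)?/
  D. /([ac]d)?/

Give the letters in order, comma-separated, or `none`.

B

A → no match
B → match
C → no match
D → no match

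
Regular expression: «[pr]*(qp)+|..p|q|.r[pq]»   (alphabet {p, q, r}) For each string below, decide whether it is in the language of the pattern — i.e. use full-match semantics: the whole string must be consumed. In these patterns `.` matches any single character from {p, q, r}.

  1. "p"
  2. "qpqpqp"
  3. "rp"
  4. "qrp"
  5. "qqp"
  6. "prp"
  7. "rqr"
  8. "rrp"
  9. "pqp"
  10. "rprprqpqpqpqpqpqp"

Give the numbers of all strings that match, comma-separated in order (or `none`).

1 → no match
2 → match
3 → no match
4 → match
5 → match
6 → match
7 → no match
8 → match
9 → match
10 → match

2, 4, 5, 6, 8, 9, 10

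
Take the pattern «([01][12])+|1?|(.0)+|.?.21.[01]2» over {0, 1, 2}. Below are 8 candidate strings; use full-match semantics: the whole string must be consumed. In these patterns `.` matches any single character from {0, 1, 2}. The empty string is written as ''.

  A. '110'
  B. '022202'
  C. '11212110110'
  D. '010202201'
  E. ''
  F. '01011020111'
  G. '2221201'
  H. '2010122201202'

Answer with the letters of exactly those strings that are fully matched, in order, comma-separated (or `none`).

E

A → no match
B → no match
C → no match
D → no match
E → match
F → no match
G → no match
H → no match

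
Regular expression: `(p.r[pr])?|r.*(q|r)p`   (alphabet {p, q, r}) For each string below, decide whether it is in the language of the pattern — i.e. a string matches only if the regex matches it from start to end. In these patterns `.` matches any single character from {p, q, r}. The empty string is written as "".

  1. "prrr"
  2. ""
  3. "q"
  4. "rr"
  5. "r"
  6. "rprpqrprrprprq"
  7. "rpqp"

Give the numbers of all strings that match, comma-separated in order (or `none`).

1. "prrr" → match
2. "" → match
3. "q" → no match
4. "rr" → no match
5. "r" → no match
6 → no match
7. "rpqp" → match

1, 2, 7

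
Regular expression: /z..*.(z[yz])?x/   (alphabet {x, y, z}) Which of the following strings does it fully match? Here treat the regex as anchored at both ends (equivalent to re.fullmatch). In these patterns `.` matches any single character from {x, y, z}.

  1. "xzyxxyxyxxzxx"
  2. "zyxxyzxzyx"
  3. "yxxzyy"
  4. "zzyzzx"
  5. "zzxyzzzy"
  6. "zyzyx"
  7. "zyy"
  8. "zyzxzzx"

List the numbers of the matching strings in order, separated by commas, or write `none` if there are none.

2, 4, 6, 8

1 → no match — must start with "z"
2 → match
3 → no match — must start with "z"
4 → match
5 → no match — must end with "x"
6 → match
7 → no match — must end with "x"
8 → match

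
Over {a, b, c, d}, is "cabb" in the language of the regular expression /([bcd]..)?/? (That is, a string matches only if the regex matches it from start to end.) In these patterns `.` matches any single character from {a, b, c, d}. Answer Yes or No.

No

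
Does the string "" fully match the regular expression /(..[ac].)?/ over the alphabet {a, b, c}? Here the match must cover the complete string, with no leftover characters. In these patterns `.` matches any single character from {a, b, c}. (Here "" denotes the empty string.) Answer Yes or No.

Yes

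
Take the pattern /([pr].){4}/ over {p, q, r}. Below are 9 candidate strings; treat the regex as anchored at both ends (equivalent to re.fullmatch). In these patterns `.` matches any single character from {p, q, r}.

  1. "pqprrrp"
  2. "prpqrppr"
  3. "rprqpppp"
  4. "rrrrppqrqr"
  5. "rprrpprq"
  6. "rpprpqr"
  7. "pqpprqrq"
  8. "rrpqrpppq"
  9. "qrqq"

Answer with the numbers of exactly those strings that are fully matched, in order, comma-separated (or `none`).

1. "pqprrrp" → no match
2. "prpqrppr" → match
3. "rprqpppp" → match
4. "rrrrppqrqr" → no match
5. "rprrpprq" → match
6. "rpprpqr" → no match
7. "pqpprqrq" → match
8. "rrpqrpppq" → no match
9. "qrqq" → no match

2, 3, 5, 7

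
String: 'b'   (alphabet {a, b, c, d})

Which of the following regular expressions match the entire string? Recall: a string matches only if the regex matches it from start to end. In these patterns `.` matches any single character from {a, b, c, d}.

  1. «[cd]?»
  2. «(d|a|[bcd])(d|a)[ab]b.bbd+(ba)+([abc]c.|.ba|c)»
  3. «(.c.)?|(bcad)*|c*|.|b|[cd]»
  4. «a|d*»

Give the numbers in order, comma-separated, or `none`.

1 → no match
2 → no match
3 → match
4 → no match

3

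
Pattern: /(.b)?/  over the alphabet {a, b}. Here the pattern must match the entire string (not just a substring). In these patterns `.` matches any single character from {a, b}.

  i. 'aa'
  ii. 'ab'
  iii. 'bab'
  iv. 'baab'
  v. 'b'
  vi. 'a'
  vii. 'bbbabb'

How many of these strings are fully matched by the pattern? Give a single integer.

i → no match
ii → match
iii → no match
iv → no match
v → no match
vi → no match
vii → no match
Total matched: 1

1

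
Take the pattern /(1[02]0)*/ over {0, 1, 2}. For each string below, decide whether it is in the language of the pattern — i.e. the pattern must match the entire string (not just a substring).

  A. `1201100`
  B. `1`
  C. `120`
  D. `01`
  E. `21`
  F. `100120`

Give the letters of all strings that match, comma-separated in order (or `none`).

C, F

A. `1201100` → no match
B. `1` → no match
C. `120` → match
D. `01` → no match
E. `21` → no match
F. `100120` → match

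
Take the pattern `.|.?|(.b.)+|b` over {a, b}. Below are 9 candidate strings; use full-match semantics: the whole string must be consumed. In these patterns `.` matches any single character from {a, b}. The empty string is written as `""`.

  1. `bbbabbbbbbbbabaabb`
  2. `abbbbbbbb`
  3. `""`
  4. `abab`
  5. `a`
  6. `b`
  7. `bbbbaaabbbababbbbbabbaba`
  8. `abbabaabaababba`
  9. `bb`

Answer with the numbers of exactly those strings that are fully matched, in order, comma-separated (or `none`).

1, 2, 3, 5, 6, 8

1 → match
2 → match
3 → match
4 → no match
5 → match
6 → match
7 → no match
8 → match
9 → no match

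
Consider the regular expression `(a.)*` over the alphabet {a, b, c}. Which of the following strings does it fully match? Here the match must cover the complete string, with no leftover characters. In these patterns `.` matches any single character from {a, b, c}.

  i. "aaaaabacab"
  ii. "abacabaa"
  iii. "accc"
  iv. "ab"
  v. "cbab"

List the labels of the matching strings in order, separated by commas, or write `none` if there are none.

i, ii, iv

i → match
ii → match
iii → no match
iv → match
v → no match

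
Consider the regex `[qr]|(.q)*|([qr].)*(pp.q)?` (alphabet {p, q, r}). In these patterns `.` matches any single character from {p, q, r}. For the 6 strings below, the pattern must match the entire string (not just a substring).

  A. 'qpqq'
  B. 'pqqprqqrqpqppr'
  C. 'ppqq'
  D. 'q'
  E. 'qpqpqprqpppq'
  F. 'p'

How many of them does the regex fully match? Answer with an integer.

A. 'qpqq' → match
B → no match
C. 'ppqq' → match
D. 'q' → match
E. 'qpqpqprqpppq' → match
F. 'p' → no match
Total matched: 4

4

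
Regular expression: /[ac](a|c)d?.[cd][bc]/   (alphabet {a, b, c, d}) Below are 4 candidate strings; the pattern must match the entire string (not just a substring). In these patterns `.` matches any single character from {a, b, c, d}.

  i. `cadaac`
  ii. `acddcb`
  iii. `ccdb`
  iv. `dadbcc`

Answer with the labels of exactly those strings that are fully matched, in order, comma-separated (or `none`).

ii

i → no match
ii → match
iii → no match
iv → no match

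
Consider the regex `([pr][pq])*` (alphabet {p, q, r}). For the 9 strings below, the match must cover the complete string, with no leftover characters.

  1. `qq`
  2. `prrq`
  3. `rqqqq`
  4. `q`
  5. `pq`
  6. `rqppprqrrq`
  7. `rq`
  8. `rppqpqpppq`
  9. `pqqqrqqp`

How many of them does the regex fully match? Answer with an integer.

3

1 → no match
2 → no match
3 → no match
4 → no match
5 → match
6 → no match
7 → match
8 → match
9 → no match
Total matched: 3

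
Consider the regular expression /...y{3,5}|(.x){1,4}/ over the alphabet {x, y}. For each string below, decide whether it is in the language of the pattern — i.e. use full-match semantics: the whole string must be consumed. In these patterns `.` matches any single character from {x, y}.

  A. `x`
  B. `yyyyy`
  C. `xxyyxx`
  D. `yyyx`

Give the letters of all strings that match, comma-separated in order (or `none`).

none

A → no match
B → no match
C → no match
D → no match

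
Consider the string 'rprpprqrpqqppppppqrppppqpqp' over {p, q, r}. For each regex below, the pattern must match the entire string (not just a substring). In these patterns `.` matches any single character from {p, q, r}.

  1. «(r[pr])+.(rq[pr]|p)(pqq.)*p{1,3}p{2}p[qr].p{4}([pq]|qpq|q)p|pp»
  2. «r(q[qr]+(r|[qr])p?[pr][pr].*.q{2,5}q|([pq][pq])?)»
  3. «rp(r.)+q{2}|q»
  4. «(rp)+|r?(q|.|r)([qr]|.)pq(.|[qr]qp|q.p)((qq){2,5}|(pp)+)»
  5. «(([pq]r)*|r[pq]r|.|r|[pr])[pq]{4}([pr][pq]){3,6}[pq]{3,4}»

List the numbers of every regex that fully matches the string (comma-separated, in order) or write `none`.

1 → match
2 → no match
3 → no match — must end with 'q'
4 → no match
5 → no match

1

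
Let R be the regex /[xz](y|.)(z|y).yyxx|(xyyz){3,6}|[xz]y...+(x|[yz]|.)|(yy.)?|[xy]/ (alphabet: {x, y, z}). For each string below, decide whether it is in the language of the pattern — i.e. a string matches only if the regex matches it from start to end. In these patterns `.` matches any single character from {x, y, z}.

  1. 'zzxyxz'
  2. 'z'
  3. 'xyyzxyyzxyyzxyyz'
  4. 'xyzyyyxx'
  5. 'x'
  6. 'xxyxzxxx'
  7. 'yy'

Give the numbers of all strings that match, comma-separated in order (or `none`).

1 → no match
2 → no match
3 → match
4 → match
5 → match
6 → no match
7 → no match

3, 4, 5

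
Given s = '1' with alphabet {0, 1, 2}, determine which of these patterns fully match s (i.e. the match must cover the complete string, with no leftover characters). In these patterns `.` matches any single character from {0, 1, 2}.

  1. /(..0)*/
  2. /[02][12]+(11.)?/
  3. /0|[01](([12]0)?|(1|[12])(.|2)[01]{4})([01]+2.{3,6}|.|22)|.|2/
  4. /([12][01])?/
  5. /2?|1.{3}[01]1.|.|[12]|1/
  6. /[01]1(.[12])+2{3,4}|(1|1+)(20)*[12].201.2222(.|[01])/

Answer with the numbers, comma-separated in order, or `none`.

3, 5

1 → no match
2 → no match
3 → match
4 → no match
5 → match
6 → no match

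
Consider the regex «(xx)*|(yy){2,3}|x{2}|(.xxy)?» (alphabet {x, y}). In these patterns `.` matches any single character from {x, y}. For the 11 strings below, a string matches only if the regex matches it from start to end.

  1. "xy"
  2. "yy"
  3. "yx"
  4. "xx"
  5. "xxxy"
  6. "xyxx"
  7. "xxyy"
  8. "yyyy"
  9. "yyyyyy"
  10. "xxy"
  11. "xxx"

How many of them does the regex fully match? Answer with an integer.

4

1 → no match
2 → no match
3 → no match
4 → match
5 → match
6 → no match
7 → no match
8 → match
9 → match
10 → no match
11 → no match
Total matched: 4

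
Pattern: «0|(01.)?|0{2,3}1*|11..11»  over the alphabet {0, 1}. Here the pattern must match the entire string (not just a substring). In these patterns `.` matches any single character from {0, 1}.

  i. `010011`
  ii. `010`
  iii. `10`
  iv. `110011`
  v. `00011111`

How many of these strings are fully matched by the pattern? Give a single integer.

3

i. `010011` → no match
ii. `010` → match
iii. `10` → no match
iv. `110011` → match
v. `00011111` → match
Total matched: 3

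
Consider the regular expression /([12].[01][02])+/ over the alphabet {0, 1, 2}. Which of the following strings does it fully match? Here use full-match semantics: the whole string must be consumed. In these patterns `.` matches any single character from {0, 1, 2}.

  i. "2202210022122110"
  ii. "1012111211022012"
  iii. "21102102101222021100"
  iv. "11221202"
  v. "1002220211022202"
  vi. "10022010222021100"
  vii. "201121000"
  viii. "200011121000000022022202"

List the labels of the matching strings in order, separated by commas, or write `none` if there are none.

i, ii, iii, v

i → match
ii → match
iii → match
iv. "11221202" → no match
v → match
vi → no match
vii. "201121000" → no match
viii → no match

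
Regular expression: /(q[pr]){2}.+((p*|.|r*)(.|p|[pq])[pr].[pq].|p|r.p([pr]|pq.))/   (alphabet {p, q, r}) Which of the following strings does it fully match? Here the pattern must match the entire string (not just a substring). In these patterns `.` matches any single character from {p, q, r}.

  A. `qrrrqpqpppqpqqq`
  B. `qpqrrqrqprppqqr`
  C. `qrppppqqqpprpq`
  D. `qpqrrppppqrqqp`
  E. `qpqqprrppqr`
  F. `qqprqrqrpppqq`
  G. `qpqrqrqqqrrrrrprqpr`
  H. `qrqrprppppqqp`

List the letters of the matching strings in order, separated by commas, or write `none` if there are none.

B, D, G, H

A → no match
B → match
C → no match
D → match
E. `qpqqprrppqr` → no match
F → no match
G → match
H → match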